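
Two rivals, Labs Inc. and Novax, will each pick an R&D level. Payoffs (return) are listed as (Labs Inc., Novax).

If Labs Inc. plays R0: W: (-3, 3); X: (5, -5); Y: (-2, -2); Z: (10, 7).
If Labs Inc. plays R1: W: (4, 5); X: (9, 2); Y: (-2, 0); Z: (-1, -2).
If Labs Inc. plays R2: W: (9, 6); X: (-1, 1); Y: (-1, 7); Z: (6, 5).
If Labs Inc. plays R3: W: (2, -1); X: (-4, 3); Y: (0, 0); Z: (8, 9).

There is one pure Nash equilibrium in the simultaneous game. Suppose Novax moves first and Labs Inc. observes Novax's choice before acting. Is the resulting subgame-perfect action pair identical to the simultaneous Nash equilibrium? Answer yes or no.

Labs Inc. best-responds to each possible Novax move:
- W → Labs Inc. plays R2 (best of -3, 4, 9, 2); Novax gets 6.
- X → Labs Inc. plays R1 (best of 5, 9, -1, -4); Novax gets 2.
- Y → Labs Inc. plays R3 (best of -2, -2, -1, 0); Novax gets 0.
- Z → Labs Inc. plays R0 (best of 10, -1, 6, 8); Novax gets 7.
Novax's induced payoffs are 6, 2, 0, 7, so Novax commits to Z. Subgame-perfect outcome: (R0, Z) with payoffs (10, 7).
Now find the simultaneous Nash equilibrium.
Labs Inc.'s best replies: W→R2; X→R1; Y→R3; Z→R0.
Novax's best replies: R0→Z; R1→W; R2→Y; R3→Z.
The unique mutual best reply is (R0, Z), giving (10, 7).
Sequential outcome (R0, Z) coincides with the Nash profile (R0, Z).

yes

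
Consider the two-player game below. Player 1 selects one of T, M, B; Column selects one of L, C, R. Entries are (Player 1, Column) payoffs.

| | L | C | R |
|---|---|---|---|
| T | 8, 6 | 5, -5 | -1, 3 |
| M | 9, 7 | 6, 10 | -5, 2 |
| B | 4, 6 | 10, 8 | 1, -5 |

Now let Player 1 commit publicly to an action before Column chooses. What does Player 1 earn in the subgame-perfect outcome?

10

Work backward from Column's decision.
- T → Column plays L (best of 6, -5, 3); Player 1 gets 8.
- M → Column plays C (best of 7, 10, 2); Player 1 gets 6.
- B → Column plays C (best of 6, 8, -5); Player 1 gets 10.
Among 8, 6, 10, the best is 10 at B. Subgame-perfect outcome: (B, C) with payoffs (10, 8).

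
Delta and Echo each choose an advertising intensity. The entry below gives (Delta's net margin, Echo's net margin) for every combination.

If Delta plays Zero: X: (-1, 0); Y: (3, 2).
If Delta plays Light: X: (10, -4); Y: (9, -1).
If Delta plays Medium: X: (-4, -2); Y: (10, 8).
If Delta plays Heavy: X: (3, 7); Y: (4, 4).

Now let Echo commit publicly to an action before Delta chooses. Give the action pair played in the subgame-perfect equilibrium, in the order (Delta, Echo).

(Medium, Y)

Work backward from Delta's decision.
- X: Delta compares -1, 10, -4, 3 and picks Light; Echo would get -4.
- Y: Delta compares 3, 9, 10, 4 and picks Medium; Echo would get 8.
Maximizing over -4, 8, Echo chooses Y. Subgame-perfect outcome: (Medium, Y) with payoffs (10, 8).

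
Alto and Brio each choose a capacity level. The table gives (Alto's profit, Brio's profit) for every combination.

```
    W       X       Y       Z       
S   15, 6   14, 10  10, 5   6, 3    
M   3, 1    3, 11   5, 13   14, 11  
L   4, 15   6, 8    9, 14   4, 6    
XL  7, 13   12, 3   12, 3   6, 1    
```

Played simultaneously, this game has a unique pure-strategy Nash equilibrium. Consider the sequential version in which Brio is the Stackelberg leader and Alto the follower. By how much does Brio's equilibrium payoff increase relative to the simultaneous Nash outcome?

Alto best-responds to each possible Brio move:
- W → Alto plays S (best of 15, 3, 4, 7); Brio gets 6.
- X → Alto plays S (best of 14, 3, 6, 12); Brio gets 10.
- Y → Alto plays XL (best of 10, 5, 9, 12); Brio gets 3.
- Z → Alto plays M (best of 6, 14, 4, 6); Brio gets 11.
Maximizing over 6, 10, 3, 11, Brio chooses Z. Subgame-perfect outcome: (M, Z) with payoffs (14, 11).
For the simultaneous game, intersect best replies.
Alto's best replies: W→S; X→S; Y→XL; Z→M.
Brio's best replies: S→X; M→Y; L→W; XL→W.
The unique mutual best reply is (S, X), giving (14, 10).
Brio's commitment gain: 11 − 10 = 1.

1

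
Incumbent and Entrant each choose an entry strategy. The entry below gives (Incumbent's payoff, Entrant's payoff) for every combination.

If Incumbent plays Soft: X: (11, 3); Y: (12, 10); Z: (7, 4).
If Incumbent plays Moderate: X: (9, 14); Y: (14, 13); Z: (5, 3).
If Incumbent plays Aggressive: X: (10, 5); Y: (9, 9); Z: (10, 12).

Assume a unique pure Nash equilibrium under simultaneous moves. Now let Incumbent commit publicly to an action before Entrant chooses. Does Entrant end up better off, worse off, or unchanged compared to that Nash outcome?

worse off

Backward induction with Incumbent moving first.
- Soft → Entrant plays Y (best of 3, 10, 4); Incumbent gets 12.
- Moderate → Entrant plays X (best of 14, 13, 3); Incumbent gets 9.
- Aggressive → Entrant plays Z (best of 5, 9, 12); Incumbent gets 10.
Incumbent's induced payoffs are 12, 9, 10, so Incumbent commits to Soft. Subgame-perfect outcome: (Soft, Y) with payoffs (12, 10).
Now find the simultaneous Nash equilibrium.
Incumbent's best replies: X→Soft; Y→Moderate; Z→Aggressive.
Entrant's best replies: Soft→Y; Moderate→X; Aggressive→Z.
The unique mutual best reply is (Aggressive, Z), giving (10, 12).
Entrant earns 10 sequentially versus 12 at the Nash outcome: worse off.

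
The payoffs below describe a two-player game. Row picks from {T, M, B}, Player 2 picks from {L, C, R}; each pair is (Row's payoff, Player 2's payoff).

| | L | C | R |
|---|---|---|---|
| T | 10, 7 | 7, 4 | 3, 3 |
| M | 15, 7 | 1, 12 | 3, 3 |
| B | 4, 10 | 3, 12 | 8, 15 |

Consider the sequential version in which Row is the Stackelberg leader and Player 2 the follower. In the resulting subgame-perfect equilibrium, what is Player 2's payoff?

Player 2 best-responds to each possible Row move:
- T: Player 2 compares 7, 4, 3 and picks L; Row would get 10.
- M: Player 2 compares 7, 12, 3 and picks C; Row would get 1.
- B: Player 2 compares 10, 12, 15 and picks R; Row would get 8.
Row's induced payoffs are 10, 1, 8, so Row commits to T. Subgame-perfect outcome: (T, L) with payoffs (10, 7).

7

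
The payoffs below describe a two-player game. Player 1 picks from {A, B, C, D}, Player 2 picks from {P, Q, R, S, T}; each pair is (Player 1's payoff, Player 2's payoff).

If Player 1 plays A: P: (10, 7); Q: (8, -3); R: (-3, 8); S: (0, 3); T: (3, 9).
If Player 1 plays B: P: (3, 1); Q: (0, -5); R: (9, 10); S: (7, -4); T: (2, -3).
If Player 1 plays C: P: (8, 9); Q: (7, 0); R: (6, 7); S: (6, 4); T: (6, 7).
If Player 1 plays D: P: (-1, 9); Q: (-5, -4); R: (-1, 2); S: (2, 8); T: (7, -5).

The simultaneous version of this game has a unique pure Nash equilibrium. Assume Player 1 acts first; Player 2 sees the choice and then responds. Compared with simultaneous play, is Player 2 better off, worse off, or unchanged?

unchanged

Backward induction with Player 1 moving first.
- A: Player 2 compares 7, -3, 8, 3, 9 and picks T; Player 1 would get 3.
- B: Player 2 compares 1, -5, 10, -4, -3 and picks R; Player 1 would get 9.
- C: Player 2 compares 9, 0, 7, 4, 7 and picks P; Player 1 would get 8.
- D: Player 2 compares 9, -4, 2, 8, -5 and picks P; Player 1 would get -1.
Maximizing over 3, 9, 8, -1, Player 1 chooses B. Subgame-perfect outcome: (B, R) with payoffs (9, 10).
Now find the simultaneous Nash equilibrium.
Player 1's best replies: P→A; Q→A; R→B; S→B; T→D.
Player 2's best replies: A→T; B→R; C→P; D→P.
Only (B, R) has each player best-responding; Nash payoffs (9, 10).
Player 2 earns 10 sequentially versus 10 at the Nash outcome: unchanged.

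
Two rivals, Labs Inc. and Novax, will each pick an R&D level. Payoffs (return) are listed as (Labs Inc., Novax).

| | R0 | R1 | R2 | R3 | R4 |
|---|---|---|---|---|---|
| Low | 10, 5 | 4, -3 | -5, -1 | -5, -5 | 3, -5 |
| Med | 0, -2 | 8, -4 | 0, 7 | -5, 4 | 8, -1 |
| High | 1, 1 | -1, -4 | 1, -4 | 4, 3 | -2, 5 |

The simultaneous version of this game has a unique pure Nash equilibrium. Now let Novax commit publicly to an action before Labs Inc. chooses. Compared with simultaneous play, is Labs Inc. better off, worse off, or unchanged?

unchanged

Work backward from Labs Inc.'s decision.
- R0: BR = Low, leader payoff 5.
- R1: BR = Med, leader payoff -4.
- R2: BR = High, leader payoff -4.
- R3: BR = High, leader payoff 3.
- R4: BR = Med, leader payoff -1.
Novax's induced payoffs are 5, -4, -4, 3, -1, so Novax commits to R0. Subgame-perfect outcome: (Low, R0) with payoffs (10, 5).
For the simultaneous game, intersect best replies.
Labs Inc.'s best replies: R0→Low; R1→Med; R2→High; R3→High; R4→Med.
Novax's best replies: Low→R0; Med→R2; High→R4.
The unique mutual best reply is (Low, R0), giving (10, 5).
Labs Inc. earns 10 sequentially versus 10 at the Nash outcome: unchanged.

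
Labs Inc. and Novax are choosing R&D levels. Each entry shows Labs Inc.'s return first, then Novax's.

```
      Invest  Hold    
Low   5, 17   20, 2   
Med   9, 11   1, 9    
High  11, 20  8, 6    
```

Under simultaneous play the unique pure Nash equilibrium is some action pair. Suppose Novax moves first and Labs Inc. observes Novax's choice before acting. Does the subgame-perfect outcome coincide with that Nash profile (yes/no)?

yes

Backward induction with Novax moving first.
- Invest: BR = High, leader payoff 20.
- Hold: BR = Low, leader payoff 2.
Novax's induced payoffs are 20, 2, so Novax commits to Invest. Subgame-perfect outcome: (High, Invest) with payoffs (11, 20).
Now find the simultaneous Nash equilibrium.
Labs Inc.'s best replies: Invest→High; Hold→Low.
Novax's best replies: Low→Invest; Med→Invest; High→Invest.
The unique mutual best reply is (High, Invest), giving (11, 20).
Sequential outcome (High, Invest) coincides with the Nash profile (High, Invest).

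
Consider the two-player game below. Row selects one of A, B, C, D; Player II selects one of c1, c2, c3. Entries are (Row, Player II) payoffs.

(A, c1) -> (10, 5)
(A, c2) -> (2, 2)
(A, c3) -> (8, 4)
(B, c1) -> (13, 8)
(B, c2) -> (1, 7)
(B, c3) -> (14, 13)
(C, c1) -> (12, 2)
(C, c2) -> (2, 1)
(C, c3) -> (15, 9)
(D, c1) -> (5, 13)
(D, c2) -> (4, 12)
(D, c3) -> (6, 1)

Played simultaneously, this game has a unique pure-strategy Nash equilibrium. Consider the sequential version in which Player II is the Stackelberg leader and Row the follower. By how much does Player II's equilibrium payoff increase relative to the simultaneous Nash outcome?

3

Row best-responds to each possible Player II move:
- c1: BR = B, leader payoff 8.
- c2: BR = D, leader payoff 12.
- c3: BR = C, leader payoff 9.
Player II's induced payoffs are 8, 12, 9, so Player II commits to c2. Subgame-perfect outcome: (D, c2) with payoffs (4, 12).
Now find the simultaneous Nash equilibrium.
Row's best replies: c1→B; c2→D; c3→C.
Player II's best replies: A→c1; B→c3; C→c3; D→c1.
The unique mutual best reply is (C, c3), giving (15, 9).
Player II's commitment gain: 12 − 9 = 3.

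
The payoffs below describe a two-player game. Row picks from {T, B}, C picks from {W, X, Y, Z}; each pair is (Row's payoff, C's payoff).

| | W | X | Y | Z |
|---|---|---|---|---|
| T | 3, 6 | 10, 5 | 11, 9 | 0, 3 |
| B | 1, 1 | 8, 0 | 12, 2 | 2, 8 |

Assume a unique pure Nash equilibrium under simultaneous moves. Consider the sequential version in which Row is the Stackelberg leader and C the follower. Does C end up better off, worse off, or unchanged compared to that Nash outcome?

C best-responds to each possible Row move:
- T: C compares 6, 5, 9, 3 and picks Y; Row would get 11.
- B: C compares 1, 0, 2, 8 and picks Z; Row would get 2.
Maximizing over 11, 2, Row chooses T. Subgame-perfect outcome: (T, Y) with payoffs (11, 9).
Under simultaneous play:
Row's best replies: W→T; X→T; Y→B; Z→B.
C's best replies: T→Y; B→Z.
The unique mutual best reply is (B, Z), giving (2, 8).
C earns 9 sequentially versus 8 at the Nash outcome: better off.

better off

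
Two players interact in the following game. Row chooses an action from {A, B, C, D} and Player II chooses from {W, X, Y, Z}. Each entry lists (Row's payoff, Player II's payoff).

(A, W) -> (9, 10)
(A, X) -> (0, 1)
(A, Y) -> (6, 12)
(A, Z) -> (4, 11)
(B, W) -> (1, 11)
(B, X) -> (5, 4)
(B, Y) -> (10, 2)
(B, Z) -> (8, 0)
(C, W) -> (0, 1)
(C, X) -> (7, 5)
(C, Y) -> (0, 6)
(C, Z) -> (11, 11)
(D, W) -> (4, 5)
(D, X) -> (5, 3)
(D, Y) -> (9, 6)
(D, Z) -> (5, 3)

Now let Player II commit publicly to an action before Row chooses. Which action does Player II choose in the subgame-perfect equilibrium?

Z

Work backward from Row's decision.
- W: Row compares 9, 1, 0, 4 and picks A; Player II would get 10.
- X: Row compares 0, 5, 7, 5 and picks C; Player II would get 5.
- Y: Row compares 6, 10, 0, 9 and picks B; Player II would get 2.
- Z: Row compares 4, 8, 11, 5 and picks C; Player II would get 11.
Maximizing over 10, 5, 2, 11, Player II chooses Z. Subgame-perfect outcome: (C, Z) with payoffs (11, 11).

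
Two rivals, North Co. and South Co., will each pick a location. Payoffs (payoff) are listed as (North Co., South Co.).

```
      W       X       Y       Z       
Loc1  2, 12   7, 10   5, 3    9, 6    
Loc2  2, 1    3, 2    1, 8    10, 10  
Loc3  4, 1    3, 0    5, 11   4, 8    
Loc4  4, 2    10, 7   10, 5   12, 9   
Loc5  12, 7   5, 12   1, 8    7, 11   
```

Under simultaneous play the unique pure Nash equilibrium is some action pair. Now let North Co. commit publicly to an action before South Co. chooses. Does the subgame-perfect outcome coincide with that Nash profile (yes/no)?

yes

Solve by backward induction (North Co. leads).
- Loc1 → South Co. plays W (best of 12, 10, 3, 6); North Co. gets 2.
- Loc2 → South Co. plays Z (best of 1, 2, 8, 10); North Co. gets 10.
- Loc3 → South Co. plays Y (best of 1, 0, 11, 8); North Co. gets 5.
- Loc4 → South Co. plays Z (best of 2, 7, 5, 9); North Co. gets 12.
- Loc5 → South Co. plays X (best of 7, 12, 8, 11); North Co. gets 5.
North Co.'s induced payoffs are 2, 10, 5, 12, 5, so North Co. commits to Loc4. Subgame-perfect outcome: (Loc4, Z) with payoffs (12, 9).
Now find the simultaneous Nash equilibrium.
North Co.'s best replies: W→Loc5; X→Loc4; Y→Loc4; Z→Loc4.
South Co.'s best replies: Loc1→W; Loc2→Z; Loc3→Y; Loc4→Z; Loc5→X.
Only (Loc4, Z) has each player best-responding; Nash payoffs (12, 9).
Sequential outcome (Loc4, Z) coincides with the Nash profile (Loc4, Z).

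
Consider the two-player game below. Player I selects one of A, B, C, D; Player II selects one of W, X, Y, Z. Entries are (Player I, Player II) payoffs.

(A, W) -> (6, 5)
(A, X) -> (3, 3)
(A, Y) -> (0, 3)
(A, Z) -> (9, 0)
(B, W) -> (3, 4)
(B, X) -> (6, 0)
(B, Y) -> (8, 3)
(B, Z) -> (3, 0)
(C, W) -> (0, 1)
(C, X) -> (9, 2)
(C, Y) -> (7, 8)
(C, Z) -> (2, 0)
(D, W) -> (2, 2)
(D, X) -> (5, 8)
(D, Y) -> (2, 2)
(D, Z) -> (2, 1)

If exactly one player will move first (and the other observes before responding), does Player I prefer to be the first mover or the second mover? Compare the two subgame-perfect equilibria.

first

If Player I leads: Player II's best replies are A→W, B→W, C→Y, D→X; Player I's induced payoffs 6, 3, 7, 5; outcome (C, Y), payoffs (7, 8).
If Player II leads: Player I's best replies are W→A, X→C, Y→B, Z→A; Player II's induced payoffs 5, 2, 3, 0; outcome (A, W), payoffs (6, 5).
Player I gets 7 moving first and 6 moving second, so Player I prefers to move first.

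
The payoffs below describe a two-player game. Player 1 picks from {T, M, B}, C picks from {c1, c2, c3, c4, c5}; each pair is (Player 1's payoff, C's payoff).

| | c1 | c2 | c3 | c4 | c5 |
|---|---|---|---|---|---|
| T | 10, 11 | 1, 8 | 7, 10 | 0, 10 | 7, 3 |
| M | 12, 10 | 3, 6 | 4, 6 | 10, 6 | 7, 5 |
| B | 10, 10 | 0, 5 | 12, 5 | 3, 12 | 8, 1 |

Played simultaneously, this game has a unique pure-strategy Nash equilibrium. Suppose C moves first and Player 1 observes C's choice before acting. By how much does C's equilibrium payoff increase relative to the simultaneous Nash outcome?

0

Solve by backward induction (C leads).
- c1: BR = M, leader payoff 10.
- c2: BR = M, leader payoff 6.
- c3: BR = B, leader payoff 5.
- c4: BR = M, leader payoff 6.
- c5: BR = B, leader payoff 1.
Maximizing over 10, 6, 5, 6, 1, C chooses c1. Subgame-perfect outcome: (M, c1) with payoffs (12, 10).
For the simultaneous game, intersect best replies.
Player 1's best replies: c1→M; c2→M; c3→B; c4→M; c5→B.
C's best replies: T→c1; M→c1; B→c4.
Only (M, c1) has each player best-responding; Nash payoffs (12, 10).
C's commitment gain: 10 − 10 = 0.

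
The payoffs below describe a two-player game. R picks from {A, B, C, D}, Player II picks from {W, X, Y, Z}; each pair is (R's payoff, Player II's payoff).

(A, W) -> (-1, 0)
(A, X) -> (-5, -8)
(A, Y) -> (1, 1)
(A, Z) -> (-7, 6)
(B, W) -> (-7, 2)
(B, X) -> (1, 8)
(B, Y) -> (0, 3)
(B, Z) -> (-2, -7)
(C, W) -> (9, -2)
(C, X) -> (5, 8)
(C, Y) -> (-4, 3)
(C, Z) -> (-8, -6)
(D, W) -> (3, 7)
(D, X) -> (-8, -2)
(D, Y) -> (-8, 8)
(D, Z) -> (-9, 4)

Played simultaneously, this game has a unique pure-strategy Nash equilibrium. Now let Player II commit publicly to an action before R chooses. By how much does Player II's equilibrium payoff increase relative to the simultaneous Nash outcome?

Backward induction with Player II moving first.
- W: BR = C, leader payoff -2.
- X: BR = C, leader payoff 8.
- Y: BR = A, leader payoff 1.
- Z: BR = B, leader payoff -7.
Maximizing over -2, 8, 1, -7, Player II chooses X. Subgame-perfect outcome: (C, X) with payoffs (5, 8).
Now find the simultaneous Nash equilibrium.
R's best replies: W→C; X→C; Y→A; Z→B.
Player II's best replies: A→Z; B→X; C→X; D→Y.
Only (C, X) has each player best-responding; Nash payoffs (5, 8).
Player II's commitment gain: 8 − 8 = 0.

0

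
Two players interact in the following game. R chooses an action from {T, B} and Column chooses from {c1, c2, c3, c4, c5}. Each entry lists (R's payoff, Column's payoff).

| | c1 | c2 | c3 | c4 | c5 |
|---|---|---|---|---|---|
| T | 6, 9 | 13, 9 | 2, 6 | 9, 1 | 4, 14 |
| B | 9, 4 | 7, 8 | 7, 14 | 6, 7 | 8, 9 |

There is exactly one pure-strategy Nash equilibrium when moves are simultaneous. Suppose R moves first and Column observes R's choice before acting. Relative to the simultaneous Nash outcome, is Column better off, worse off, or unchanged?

Work backward from Column's decision.
- T → Column plays c5 (best of 9, 9, 6, 1, 14); R gets 4.
- B → Column plays c3 (best of 4, 8, 14, 7, 9); R gets 7.
R's induced payoffs are 4, 7, so R commits to B. Subgame-perfect outcome: (B, c3) with payoffs (7, 14).
Under simultaneous play:
R's best replies: c1→B; c2→T; c3→B; c4→T; c5→B.
Column's best replies: T→c5; B→c3.
The unique mutual best reply is (B, c3), giving (7, 14).
Column earns 14 sequentially versus 14 at the Nash outcome: unchanged.

unchanged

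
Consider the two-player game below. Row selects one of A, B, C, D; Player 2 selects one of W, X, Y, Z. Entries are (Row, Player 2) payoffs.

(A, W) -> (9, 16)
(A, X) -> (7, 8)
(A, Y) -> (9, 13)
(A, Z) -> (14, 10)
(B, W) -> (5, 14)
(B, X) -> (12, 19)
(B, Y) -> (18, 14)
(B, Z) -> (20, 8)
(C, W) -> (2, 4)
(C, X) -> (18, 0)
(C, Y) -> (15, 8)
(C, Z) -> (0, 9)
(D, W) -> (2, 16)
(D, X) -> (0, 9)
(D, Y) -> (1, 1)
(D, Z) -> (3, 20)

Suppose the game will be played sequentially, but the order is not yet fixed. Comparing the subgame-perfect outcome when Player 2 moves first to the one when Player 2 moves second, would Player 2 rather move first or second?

second

If Row leads: Player 2's best replies are A→W, B→X, C→Z, D→Z; Row's induced payoffs 9, 12, 0, 3; outcome (B, X), payoffs (12, 19).
If Player 2 leads: Row's best replies are W→A, X→C, Y→B, Z→B; Player 2's induced payoffs 16, 0, 14, 8; outcome (A, W), payoffs (9, 16).
Player 2 gets 16 moving first and 19 moving second, so Player 2 prefers to move second.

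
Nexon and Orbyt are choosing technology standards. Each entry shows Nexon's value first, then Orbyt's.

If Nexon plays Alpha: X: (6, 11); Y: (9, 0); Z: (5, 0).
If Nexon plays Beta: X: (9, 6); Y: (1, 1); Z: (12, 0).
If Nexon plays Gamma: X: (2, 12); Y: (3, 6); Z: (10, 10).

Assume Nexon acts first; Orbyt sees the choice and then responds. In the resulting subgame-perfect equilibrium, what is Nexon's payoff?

Orbyt best-responds to each possible Nexon move:
- Alpha: Orbyt compares 11, 0, 0 and picks X; Nexon would get 6.
- Beta: Orbyt compares 6, 1, 0 and picks X; Nexon would get 9.
- Gamma: Orbyt compares 12, 6, 10 and picks X; Nexon would get 2.
Nexon's induced payoffs are 6, 9, 2, so Nexon commits to Beta. Subgame-perfect outcome: (Beta, X) with payoffs (9, 6).

9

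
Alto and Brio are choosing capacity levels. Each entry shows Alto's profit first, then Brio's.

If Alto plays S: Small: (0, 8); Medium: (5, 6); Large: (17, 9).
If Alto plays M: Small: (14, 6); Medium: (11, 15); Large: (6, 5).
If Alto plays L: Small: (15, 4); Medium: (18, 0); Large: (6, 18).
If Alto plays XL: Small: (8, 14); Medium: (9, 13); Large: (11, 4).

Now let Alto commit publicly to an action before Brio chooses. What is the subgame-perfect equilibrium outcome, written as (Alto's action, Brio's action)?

Brio best-responds to each possible Alto move:
- S: BR = Large, leader payoff 17.
- M: BR = Medium, leader payoff 11.
- L: BR = Large, leader payoff 6.
- XL: BR = Small, leader payoff 8.
Among 17, 11, 6, 8, the best is 17 at S. Subgame-perfect outcome: (S, Large) with payoffs (17, 9).

(S, Large)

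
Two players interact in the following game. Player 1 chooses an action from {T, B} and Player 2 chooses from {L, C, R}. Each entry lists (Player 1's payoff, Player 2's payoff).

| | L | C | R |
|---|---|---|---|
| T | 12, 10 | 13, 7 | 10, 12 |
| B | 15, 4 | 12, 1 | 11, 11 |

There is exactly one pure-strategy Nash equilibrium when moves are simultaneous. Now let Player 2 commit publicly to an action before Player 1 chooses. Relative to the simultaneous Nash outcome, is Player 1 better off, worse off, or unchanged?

unchanged

Work backward from Player 1's decision.
- L: BR = B, leader payoff 4.
- C: BR = T, leader payoff 7.
- R: BR = B, leader payoff 11.
Maximizing over 4, 7, 11, Player 2 chooses R. Subgame-perfect outcome: (B, R) with payoffs (11, 11).
Under simultaneous play:
Player 1's best replies: L→B; C→T; R→B.
Player 2's best replies: T→R; B→R.
Only (B, R) has each player best-responding; Nash payoffs (11, 11).
Player 1 earns 11 sequentially versus 11 at the Nash outcome: unchanged.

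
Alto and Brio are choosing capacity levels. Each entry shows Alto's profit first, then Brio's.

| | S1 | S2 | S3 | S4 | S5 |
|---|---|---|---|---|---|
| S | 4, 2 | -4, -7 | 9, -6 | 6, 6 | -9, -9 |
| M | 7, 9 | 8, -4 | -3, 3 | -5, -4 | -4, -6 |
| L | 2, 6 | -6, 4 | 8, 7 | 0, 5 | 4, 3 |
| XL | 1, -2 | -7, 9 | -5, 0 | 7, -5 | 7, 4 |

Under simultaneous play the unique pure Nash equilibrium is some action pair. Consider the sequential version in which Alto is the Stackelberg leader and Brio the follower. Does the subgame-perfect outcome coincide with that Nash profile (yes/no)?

Solve by backward induction (Alto leads).
- S: BR = S4, leader payoff 6.
- M: BR = S1, leader payoff 7.
- L: BR = S3, leader payoff 8.
- XL: BR = S2, leader payoff -7.
Alto's induced payoffs are 6, 7, 8, -7, so Alto commits to L. Subgame-perfect outcome: (L, S3) with payoffs (8, 7).
For the simultaneous game, intersect best replies.
Alto's best replies: S1→M; S2→M; S3→S; S4→XL; S5→XL.
Brio's best replies: S→S4; M→S1; L→S3; XL→S2.
The unique mutual best reply is (M, S1), giving (7, 9).
Sequential outcome (L, S3) differs from the Nash profile (M, S1).

no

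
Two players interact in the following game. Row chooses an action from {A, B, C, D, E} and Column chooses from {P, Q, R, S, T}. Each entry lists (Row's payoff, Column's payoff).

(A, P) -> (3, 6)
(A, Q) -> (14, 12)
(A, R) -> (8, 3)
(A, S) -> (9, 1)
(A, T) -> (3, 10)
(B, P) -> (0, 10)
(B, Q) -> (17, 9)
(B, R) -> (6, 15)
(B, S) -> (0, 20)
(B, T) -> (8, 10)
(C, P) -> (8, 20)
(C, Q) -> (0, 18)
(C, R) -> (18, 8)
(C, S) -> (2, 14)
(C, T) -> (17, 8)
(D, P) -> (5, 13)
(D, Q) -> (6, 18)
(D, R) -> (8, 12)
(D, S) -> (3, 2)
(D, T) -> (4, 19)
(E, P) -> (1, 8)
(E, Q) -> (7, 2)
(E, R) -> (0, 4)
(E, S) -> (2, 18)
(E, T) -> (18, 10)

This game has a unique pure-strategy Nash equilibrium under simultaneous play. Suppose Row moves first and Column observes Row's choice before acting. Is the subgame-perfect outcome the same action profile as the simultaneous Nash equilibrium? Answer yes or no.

no

Backward induction with Row moving first.
- A: Column compares 6, 12, 3, 1, 10 and picks Q; Row would get 14.
- B: Column compares 10, 9, 15, 20, 10 and picks S; Row would get 0.
- C: Column compares 20, 18, 8, 14, 8 and picks P; Row would get 8.
- D: Column compares 13, 18, 12, 2, 19 and picks T; Row would get 4.
- E: Column compares 8, 2, 4, 18, 10 and picks S; Row would get 2.
Row's induced payoffs are 14, 0, 8, 4, 2, so Row commits to A. Subgame-perfect outcome: (A, Q) with payoffs (14, 12).
Now find the simultaneous Nash equilibrium.
Row's best replies: P→C; Q→B; R→C; S→A; T→E.
Column's best replies: A→Q; B→S; C→P; D→T; E→S.
Only (C, P) has each player best-responding; Nash payoffs (8, 20).
Sequential outcome (A, Q) differs from the Nash profile (C, P).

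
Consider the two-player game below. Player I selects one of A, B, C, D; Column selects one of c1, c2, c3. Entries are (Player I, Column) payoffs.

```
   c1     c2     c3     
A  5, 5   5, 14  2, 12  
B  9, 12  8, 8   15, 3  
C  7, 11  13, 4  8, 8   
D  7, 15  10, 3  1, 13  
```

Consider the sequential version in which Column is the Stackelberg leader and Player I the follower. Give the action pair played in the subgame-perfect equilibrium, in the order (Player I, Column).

(B, c1)

Solve by backward induction (Column leads).
- c1 → Player I plays B (best of 5, 9, 7, 7); Column gets 12.
- c2 → Player I plays C (best of 5, 8, 13, 10); Column gets 4.
- c3 → Player I plays B (best of 2, 15, 8, 1); Column gets 3.
Maximizing over 12, 4, 3, Column chooses c1. Subgame-perfect outcome: (B, c1) with payoffs (9, 12).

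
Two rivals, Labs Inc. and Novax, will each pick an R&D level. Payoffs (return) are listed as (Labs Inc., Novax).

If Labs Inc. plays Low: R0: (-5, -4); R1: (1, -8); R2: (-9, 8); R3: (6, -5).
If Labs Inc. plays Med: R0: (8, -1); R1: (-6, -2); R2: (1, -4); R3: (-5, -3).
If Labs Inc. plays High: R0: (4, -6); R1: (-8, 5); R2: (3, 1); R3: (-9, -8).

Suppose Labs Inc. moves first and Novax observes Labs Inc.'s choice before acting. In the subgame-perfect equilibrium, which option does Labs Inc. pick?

Work backward from Novax's decision.
- Low → Novax plays R2 (best of -4, -8, 8, -5); Labs Inc. gets -9.
- Med → Novax plays R0 (best of -1, -2, -4, -3); Labs Inc. gets 8.
- High → Novax plays R1 (best of -6, 5, 1, -8); Labs Inc. gets -8.
Among -9, 8, -8, the best is 8 at Med. Subgame-perfect outcome: (Med, R0) with payoffs (8, -1).

Med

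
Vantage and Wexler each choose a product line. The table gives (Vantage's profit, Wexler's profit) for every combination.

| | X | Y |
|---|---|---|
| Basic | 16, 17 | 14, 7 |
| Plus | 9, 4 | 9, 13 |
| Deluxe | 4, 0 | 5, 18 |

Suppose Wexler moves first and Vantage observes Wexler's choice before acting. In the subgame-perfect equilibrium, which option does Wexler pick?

Backward induction with Wexler moving first.
- X: BR = Basic, leader payoff 17.
- Y: BR = Basic, leader payoff 7.
Wexler's induced payoffs are 17, 7, so Wexler commits to X. Subgame-perfect outcome: (Basic, X) with payoffs (16, 17).

X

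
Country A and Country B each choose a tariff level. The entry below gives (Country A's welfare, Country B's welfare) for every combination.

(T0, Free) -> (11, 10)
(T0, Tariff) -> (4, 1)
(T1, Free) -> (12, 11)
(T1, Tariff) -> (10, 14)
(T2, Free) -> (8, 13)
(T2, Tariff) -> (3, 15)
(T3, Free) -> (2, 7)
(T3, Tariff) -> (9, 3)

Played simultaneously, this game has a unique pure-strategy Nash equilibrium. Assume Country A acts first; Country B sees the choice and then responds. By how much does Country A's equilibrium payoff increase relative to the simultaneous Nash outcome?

1

Country B best-responds to each possible Country A move:
- T0: Country B compares 10, 1 and picks Free; Country A would get 11.
- T1: Country B compares 11, 14 and picks Tariff; Country A would get 10.
- T2: Country B compares 13, 15 and picks Tariff; Country A would get 3.
- T3: Country B compares 7, 3 and picks Free; Country A would get 2.
Among 11, 10, 3, 2, the best is 11 at T0. Subgame-perfect outcome: (T0, Free) with payoffs (11, 10).
Now find the simultaneous Nash equilibrium.
Country A's best replies: Free→T1; Tariff→T1.
Country B's best replies: T0→Free; T1→Tariff; T2→Tariff; T3→Free.
Only (T1, Tariff) has each player best-responding; Nash payoffs (10, 14).
Country A's commitment gain: 11 − 10 = 1.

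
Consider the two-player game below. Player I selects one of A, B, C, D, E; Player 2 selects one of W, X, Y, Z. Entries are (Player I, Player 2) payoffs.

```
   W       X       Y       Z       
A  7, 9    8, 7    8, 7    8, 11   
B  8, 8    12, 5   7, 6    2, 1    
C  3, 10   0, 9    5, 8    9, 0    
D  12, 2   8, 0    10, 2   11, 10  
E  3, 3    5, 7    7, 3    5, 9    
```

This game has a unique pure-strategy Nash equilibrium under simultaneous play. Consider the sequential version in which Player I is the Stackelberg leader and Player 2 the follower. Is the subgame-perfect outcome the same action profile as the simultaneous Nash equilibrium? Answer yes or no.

Solve by backward induction (Player I leads).
- A: Player 2 compares 9, 7, 7, 11 and picks Z; Player I would get 8.
- B: Player 2 compares 8, 5, 6, 1 and picks W; Player I would get 8.
- C: Player 2 compares 10, 9, 8, 0 and picks W; Player I would get 3.
- D: Player 2 compares 2, 0, 2, 10 and picks Z; Player I would get 11.
- E: Player 2 compares 3, 7, 3, 9 and picks Z; Player I would get 5.
Among 8, 8, 3, 11, 5, the best is 11 at D. Subgame-perfect outcome: (D, Z) with payoffs (11, 10).
Now find the simultaneous Nash equilibrium.
Player I's best replies: W→D; X→B; Y→D; Z→D.
Player 2's best replies: A→Z; B→W; C→W; D→Z; E→Z.
The unique mutual best reply is (D, Z), giving (11, 10).
Sequential outcome (D, Z) coincides with the Nash profile (D, Z).

yes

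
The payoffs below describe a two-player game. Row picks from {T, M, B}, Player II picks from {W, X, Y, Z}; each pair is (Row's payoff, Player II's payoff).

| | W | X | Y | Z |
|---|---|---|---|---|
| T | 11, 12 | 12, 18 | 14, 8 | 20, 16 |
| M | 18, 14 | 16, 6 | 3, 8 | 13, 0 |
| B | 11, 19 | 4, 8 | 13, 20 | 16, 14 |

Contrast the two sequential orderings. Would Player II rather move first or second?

first

If Row leads: Player II's best replies are T→X, M→W, B→Y; Row's induced payoffs 12, 18, 13; outcome (M, W), payoffs (18, 14).
If Player II leads: Row's best replies are W→M, X→M, Y→T, Z→T; Player II's induced payoffs 14, 6, 8, 16; outcome (T, Z), payoffs (20, 16).
Player II gets 16 moving first and 14 moving second, so Player II prefers to move first.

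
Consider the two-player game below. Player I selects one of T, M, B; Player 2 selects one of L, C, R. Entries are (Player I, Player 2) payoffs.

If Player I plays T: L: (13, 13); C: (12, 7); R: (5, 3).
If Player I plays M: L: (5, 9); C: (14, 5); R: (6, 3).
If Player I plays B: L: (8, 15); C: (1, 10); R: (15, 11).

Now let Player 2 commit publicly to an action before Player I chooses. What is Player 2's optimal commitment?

Solve by backward induction (Player 2 leads).
- L → Player I plays T (best of 13, 5, 8); Player 2 gets 13.
- C → Player I plays M (best of 12, 14, 1); Player 2 gets 5.
- R → Player I plays B (best of 5, 6, 15); Player 2 gets 11.
Among 13, 5, 11, the best is 13 at L. Subgame-perfect outcome: (T, L) with payoffs (13, 13).

L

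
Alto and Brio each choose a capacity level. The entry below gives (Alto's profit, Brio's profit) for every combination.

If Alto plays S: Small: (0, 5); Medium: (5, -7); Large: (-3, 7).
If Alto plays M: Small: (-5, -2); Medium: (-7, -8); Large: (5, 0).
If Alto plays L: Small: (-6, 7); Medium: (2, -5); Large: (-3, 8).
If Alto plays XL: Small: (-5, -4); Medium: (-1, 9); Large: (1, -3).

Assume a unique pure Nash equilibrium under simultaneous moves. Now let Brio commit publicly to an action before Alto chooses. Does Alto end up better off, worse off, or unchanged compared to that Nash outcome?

worse off

Alto best-responds to each possible Brio move:
- Small: Alto compares 0, -5, -6, -5 and picks S; Brio would get 5.
- Medium: Alto compares 5, -7, 2, -1 and picks S; Brio would get -7.
- Large: Alto compares -3, 5, -3, 1 and picks M; Brio would get 0.
Brio's induced payoffs are 5, -7, 0, so Brio commits to Small. Subgame-perfect outcome: (S, Small) with payoffs (0, 5).
For the simultaneous game, intersect best replies.
Alto's best replies: Small→S; Medium→S; Large→M.
Brio's best replies: S→Large; M→Large; L→Large; XL→Medium.
The unique mutual best reply is (M, Large), giving (5, 0).
Alto earns 0 sequentially versus 5 at the Nash outcome: worse off.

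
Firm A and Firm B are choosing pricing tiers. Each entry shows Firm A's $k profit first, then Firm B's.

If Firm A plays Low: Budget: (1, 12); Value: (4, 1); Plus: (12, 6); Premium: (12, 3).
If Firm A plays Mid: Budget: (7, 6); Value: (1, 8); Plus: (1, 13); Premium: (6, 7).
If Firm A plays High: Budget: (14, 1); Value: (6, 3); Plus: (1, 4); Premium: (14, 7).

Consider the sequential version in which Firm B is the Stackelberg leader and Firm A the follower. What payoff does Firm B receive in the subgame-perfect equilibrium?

Backward induction with Firm B moving first.
- Budget: Firm A compares 1, 7, 14 and picks High; Firm B would get 1.
- Value: Firm A compares 4, 1, 6 and picks High; Firm B would get 3.
- Plus: Firm A compares 12, 1, 1 and picks Low; Firm B would get 6.
- Premium: Firm A compares 12, 6, 14 and picks High; Firm B would get 7.
Among 1, 3, 6, 7, the best is 7 at Premium. Subgame-perfect outcome: (High, Premium) with payoffs (14, 7).

7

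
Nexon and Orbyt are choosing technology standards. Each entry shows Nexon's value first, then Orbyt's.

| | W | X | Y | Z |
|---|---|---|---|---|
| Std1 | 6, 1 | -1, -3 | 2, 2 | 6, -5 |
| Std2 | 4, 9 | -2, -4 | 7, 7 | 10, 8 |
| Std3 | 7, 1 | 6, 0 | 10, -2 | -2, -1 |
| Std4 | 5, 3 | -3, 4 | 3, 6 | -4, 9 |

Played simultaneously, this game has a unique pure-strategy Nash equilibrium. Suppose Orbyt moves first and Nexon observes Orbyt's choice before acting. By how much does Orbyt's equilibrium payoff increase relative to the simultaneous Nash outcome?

7

Work backward from Nexon's decision.
- W: Nexon compares 6, 4, 7, 5 and picks Std3; Orbyt would get 1.
- X: Nexon compares -1, -2, 6, -3 and picks Std3; Orbyt would get 0.
- Y: Nexon compares 2, 7, 10, 3 and picks Std3; Orbyt would get -2.
- Z: Nexon compares 6, 10, -2, -4 and picks Std2; Orbyt would get 8.
Orbyt's induced payoffs are 1, 0, -2, 8, so Orbyt commits to Z. Subgame-perfect outcome: (Std2, Z) with payoffs (10, 8).
For the simultaneous game, intersect best replies.
Nexon's best replies: W→Std3; X→Std3; Y→Std3; Z→Std2.
Orbyt's best replies: Std1→Y; Std2→W; Std3→W; Std4→Z.
Only (Std3, W) has each player best-responding; Nash payoffs (7, 1).
Orbyt's commitment gain: 8 − 1 = 7.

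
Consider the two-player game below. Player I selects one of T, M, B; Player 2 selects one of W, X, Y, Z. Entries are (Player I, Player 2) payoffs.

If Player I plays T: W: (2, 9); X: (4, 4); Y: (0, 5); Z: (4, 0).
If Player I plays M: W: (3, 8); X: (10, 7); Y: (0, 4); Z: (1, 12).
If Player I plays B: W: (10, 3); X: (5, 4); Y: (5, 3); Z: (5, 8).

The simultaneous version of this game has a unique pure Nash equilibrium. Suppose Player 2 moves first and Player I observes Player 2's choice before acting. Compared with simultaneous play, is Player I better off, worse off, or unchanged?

unchanged

Player I best-responds to each possible Player 2 move:
- W → Player I plays B (best of 2, 3, 10); Player 2 gets 3.
- X → Player I plays M (best of 4, 10, 5); Player 2 gets 7.
- Y → Player I plays B (best of 0, 0, 5); Player 2 gets 3.
- Z → Player I plays B (best of 4, 1, 5); Player 2 gets 8.
Player 2's induced payoffs are 3, 7, 3, 8, so Player 2 commits to Z. Subgame-perfect outcome: (B, Z) with payoffs (5, 8).
Under simultaneous play:
Player I's best replies: W→B; X→M; Y→B; Z→B.
Player 2's best replies: T→W; M→Z; B→Z.
Only (B, Z) has each player best-responding; Nash payoffs (5, 8).
Player I earns 5 sequentially versus 5 at the Nash outcome: unchanged.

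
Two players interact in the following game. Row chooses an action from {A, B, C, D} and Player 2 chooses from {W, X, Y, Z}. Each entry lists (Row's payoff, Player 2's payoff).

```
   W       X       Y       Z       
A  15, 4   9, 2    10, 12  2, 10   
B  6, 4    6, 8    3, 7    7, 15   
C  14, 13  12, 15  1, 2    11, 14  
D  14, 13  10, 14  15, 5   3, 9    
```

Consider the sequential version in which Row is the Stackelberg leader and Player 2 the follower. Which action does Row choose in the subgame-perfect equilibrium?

Backward induction with Row moving first.
- A: BR = Y, leader payoff 10.
- B: BR = Z, leader payoff 7.
- C: BR = X, leader payoff 12.
- D: BR = X, leader payoff 10.
Among 10, 7, 12, 10, the best is 12 at C. Subgame-perfect outcome: (C, X) with payoffs (12, 15).

C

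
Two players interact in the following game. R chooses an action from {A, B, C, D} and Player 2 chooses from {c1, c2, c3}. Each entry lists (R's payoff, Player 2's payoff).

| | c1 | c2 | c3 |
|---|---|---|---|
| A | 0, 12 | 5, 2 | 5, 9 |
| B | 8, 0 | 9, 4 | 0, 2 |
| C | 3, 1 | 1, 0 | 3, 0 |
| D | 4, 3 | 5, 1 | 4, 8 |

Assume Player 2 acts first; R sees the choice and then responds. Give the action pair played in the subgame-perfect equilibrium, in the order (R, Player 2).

Backward induction with Player 2 moving first.
- c1 → R plays B (best of 0, 8, 3, 4); Player 2 gets 0.
- c2 → R plays B (best of 5, 9, 1, 5); Player 2 gets 4.
- c3 → R plays A (best of 5, 0, 3, 4); Player 2 gets 9.
Among 0, 4, 9, the best is 9 at c3. Subgame-perfect outcome: (A, c3) with payoffs (5, 9).

(A, c3)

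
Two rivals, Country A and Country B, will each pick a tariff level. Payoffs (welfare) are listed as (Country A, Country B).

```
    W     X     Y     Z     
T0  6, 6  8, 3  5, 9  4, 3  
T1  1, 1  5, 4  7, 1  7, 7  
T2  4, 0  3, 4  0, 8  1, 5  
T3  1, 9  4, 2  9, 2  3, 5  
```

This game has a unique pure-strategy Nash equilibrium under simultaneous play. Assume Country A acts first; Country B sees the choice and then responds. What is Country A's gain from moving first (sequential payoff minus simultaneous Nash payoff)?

Work backward from Country B's decision.
- T0: Country B compares 6, 3, 9, 3 and picks Y; Country A would get 5.
- T1: Country B compares 1, 4, 1, 7 and picks Z; Country A would get 7.
- T2: Country B compares 0, 4, 8, 5 and picks Y; Country A would get 0.
- T3: Country B compares 9, 2, 2, 5 and picks W; Country A would get 1.
Maximizing over 5, 7, 0, 1, Country A chooses T1. Subgame-perfect outcome: (T1, Z) with payoffs (7, 7).
Under simultaneous play:
Country A's best replies: W→T0; X→T0; Y→T3; Z→T1.
Country B's best replies: T0→Y; T1→Z; T2→Y; T3→W.
Only (T1, Z) has each player best-responding; Nash payoffs (7, 7).
Country A's commitment gain: 7 − 7 = 0.

0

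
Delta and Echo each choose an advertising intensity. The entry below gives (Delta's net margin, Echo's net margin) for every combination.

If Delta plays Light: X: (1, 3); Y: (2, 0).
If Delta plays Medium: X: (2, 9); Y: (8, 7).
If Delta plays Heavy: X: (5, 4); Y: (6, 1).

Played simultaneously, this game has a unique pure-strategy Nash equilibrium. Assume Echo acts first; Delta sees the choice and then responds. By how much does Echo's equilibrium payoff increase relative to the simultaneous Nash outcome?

Backward induction with Echo moving first.
- X → Delta plays Heavy (best of 1, 2, 5); Echo gets 4.
- Y → Delta plays Medium (best of 2, 8, 6); Echo gets 7.
Among 4, 7, the best is 7 at Y. Subgame-perfect outcome: (Medium, Y) with payoffs (8, 7).
For the simultaneous game, intersect best replies.
Delta's best replies: X→Heavy; Y→Medium.
Echo's best replies: Light→X; Medium→X; Heavy→X.
Only (Heavy, X) has each player best-responding; Nash payoffs (5, 4).
Echo's commitment gain: 7 − 4 = 3.

3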